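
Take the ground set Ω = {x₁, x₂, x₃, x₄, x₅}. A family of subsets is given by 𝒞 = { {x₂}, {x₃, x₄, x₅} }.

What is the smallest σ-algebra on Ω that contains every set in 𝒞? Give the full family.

Start: 𝒞 ∪ {∅, Ω} = { {}, {x₂}, {x₃, x₄, x₅}, Ω }.
Step 1. New:
  {x₁, x₂}  = Ω∖{x₃, x₄, x₅}
  {x₁, x₃, x₄, x₅}  = Ω∖{x₂}
  {x₂, x₃, x₄, x₅}  = {x₂} ∪ {x₃, x₄, x₅}
  (now 7)
Step 2 (1 new):
  {x₁}  = Ω∖{x₂, x₃, x₄, x₅}
  (now 8)
Step 3: closed — nothing new.

Therefore σ(𝒞) = { {}, {x₁}, {x₂}, {x₁, x₂}, {x₃, x₄, x₅}, {x₁, x₃, x₄, x₅}, {x₂, x₃, x₄, x₅}, Ω } (|σ(𝒞)| = 8).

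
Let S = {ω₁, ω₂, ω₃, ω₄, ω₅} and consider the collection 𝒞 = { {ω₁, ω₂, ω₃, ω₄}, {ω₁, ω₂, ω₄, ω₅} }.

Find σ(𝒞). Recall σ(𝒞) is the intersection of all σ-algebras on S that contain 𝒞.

Seed the family with 𝒞 together with ∅ and S: { {}, {ω₁, ω₂, ω₃, ω₄}, {ω₁, ω₂, ω₄, ω₅}, S }.
Pass 1 (2 new):
  {ω₃}  = complement {ω₁, ω₂, ω₄, ω₅}
  {ω₅}  = complement {ω₁, ω₂, ω₃, ω₄}
  [6 total]
Pass 2: +1 →
  {ω₃, ω₅}  = {ω₃} ∪ {ω₅}
  [7 total]
Pass 3 (1 new):
  {ω₁, ω₂, ω₄}  = complement {ω₃, ω₅}
  [8 total]
Pass 4 adds nothing — fixpoint reached.

σ(𝒞) = { {}, {ω₃}, {ω₅}, {ω₃, ω₅}, {ω₁, ω₂, ω₄}, {ω₁, ω₂, ω₃, ω₄}, {ω₁, ω₂, ω₄, ω₅}, S }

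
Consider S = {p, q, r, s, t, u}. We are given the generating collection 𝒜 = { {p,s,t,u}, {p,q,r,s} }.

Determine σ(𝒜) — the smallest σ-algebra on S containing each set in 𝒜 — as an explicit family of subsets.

Seed the family with 𝒜 together with ∅ and S: { {}, {p,q,r,s}, {p,s,t,u}, S }.
Step 1 adds 2:
  {q,r}  = ᶜ of {p,s,t,u}
  {t,u}  = ᶜ of {p,q,r,s}
  (now 6)
Step 2 (1 new):
  {q,r,t,u}  = {q,r} ∪ {t,u}
  (now 7)
Step 3: +1 →
  {p,s}  = ᶜ of {q,r,t,u}
  (now 8)
Step 4: already closed under ᶜ and ∪.

Hence σ(𝒜) has 8 members: { {}, {p,s}, {q,r}, {t,u}, {p,q,r,s}, {p,s,t,u}, {q,r,t,u}, S }.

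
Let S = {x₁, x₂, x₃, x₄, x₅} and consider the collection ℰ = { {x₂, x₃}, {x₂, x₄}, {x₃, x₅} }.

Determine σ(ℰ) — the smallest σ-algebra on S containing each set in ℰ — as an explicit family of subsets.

Initial family (5 sets): { {}, {x₂, x₃}, {x₂, x₄}, {x₃, x₅}, S }.
Pass 1: 6 new —
  {x₁, x₂, x₄}  = ᶜ of {x₃, x₅}
  {x₁, x₃, x₅}  = ᶜ of {x₂, x₄}
  {x₁, x₄, x₅}  = ᶜ of {x₂, x₃}
  {x₂, x₃, x₄}  = {x₂, x₃} ∪ {x₂, x₄}
  {x₂, x₃, x₅}  = {x₂, x₃} ∪ {x₃, x₅}
  {x₂, x₃, x₄, x₅}  = {x₃, x₅} ∪ {x₂, x₄}
Pass 2: +7 →
  {x₁}  = ᶜ of {x₂, x₃, x₄, x₅}
  {x₁, x₄}  = ᶜ of {x₂, x₃, x₅}
  {x₁, x₅}  = ᶜ of {x₂, x₃, x₄}
  {x₁, x₂, x₃, x₄}  = {x₂, x₃, x₄} ∪ {x₁, x₂, x₄}
  {x₁, x₂, x₃, x₅}  = {x₁, x₃, x₅} ∪ {x₂, x₃, x₅}
  {x₁, x₂, x₄, x₅}  = {x₁, x₄, x₅} ∪ {x₁, x₂, x₄}
  {x₁, x₃, x₄, x₅}  = {x₁, x₄, x₅} ∪ {x₁, x₃, x₅}
Pass 3 adds 5:
  {x₂}  = ᶜ of {x₁, x₃, x₄, x₅}
  {x₃}  = ᶜ of {x₁, x₂, x₄, x₅}
  {x₄}  = ᶜ of {x₁, x₂, x₃, x₅}
  {x₅}  = ᶜ of {x₁, x₂, x₃, x₄}
  {x₁, x₂, x₃}  = {x₂, x₃} ∪ {x₁}
Pass 4: +9 →
  {x₁, x₂}  = {x₂} ∪ {x₁}
  {x₁, x₃}  = {x₃} ∪ {x₁}
  {x₂, x₅}  = {x₂} ∪ {x₅}
  {x₃, x₄}  = {x₃} ∪ {x₄}
  {x₄, x₅}  = ᶜ of {x₁, x₂, x₃}
  {x₁, x₂, x₅}  = {x₂} ∪ {x₁, x₅}
  {x₁, x₃, x₄}  = {x₃} ∪ {x₁, x₄}
  {x₂, x₄, x₅}  = {x₅} ∪ {x₂, x₄}
  {x₃, x₄, x₅}  = {x₄} ∪ {x₃, x₅}
Pass 5 adds nothing — fixpoint reached.

σ(ℰ) = { {}, {x₁}, {x₂}, {x₃}, {x₄}, {x₅}, {x₁, x₂}, {x₁, x₃}, {x₁, x₄}, {x₁, x₅}, {x₂, x₃}, {x₂, x₄}, {x₂, x₅}, {x₃, x₄}, {x₃, x₅}, {x₄, x₅}, {x₁, x₂, x₃}, {x₁, x₂, x₄}, {x₁, x₂, x₅}, {x₁, x₃, x₄}, {x₁, x₃, x₅}, {x₁, x₄, x₅}, {x₂, x₃, x₄}, {x₂, x₃, x₅}, {x₂, x₄, x₅}, {x₃, x₄, x₅}, {x₁, x₂, x₃, x₄}, {x₁, x₂, x₃, x₅}, {x₁, x₂, x₄, x₅}, {x₁, x₃, x₄, x₅}, {x₂, x₃, x₄, x₅}, S }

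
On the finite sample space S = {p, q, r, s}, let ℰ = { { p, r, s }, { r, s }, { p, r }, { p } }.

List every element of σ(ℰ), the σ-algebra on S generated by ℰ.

Initial family (6 sets): { {}, { p }, { p, r }, { r, s }, { p, r, s }, S }.
Round 1: +4 →
  { q }  = complement { p, r, s }
  { p, q }  = complement { r, s }
  { q, s }  = complement { p, r }
  { q, r, s }  = complement { p }
  [10 total]
Round 2: 2 new —
  { p, q, r }  = { p, q } ∪ { p, r }
  { p, q, s }  = { p, q } ∪ { q, s }
  [12 total]
Round 3 (2 new):
  { r }  = complement { p, q, s }
  { s }  = complement { p, q, r }
  [14 total]
Round 4: +2 →
  { p, s }  = { s } ∪ { p }
  { q, r }  = { r } ∪ { q }
  [16 total]
Round 5: stable.

σ(ℰ) = { {}, { p }, { q }, { r }, { s }, { p, q }, { p, r }, { p, s }, { q, r }, { q, s }, { r, s }, { p, q, r }, { p, q, s }, { p, r, s }, { q, r, s }, S }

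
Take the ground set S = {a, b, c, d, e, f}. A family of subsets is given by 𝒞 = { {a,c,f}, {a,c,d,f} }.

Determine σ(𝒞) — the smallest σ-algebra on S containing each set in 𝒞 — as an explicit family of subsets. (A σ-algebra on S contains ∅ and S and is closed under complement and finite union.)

Initial family (4 sets): { {}, {a,c,f}, {a,c,d,f}, S }.
Step 1 adds 2:
  {b,e}  = ᶜ of {a,c,d,f}
  {b,d,e}  = ᶜ of {a,c,f}
  — 6 sets.
Step 2: +1 →
  {a,b,c,e,f}  = {b,e} ∪ {a,c,f}
  — 7 sets.
Step 3 (1 new):
  {d}  = ᶜ of {a,b,c,e,f}
  — 8 sets.
Step 4: no new sets; the family is a σ-algebra.

Hence σ(𝒞) has 8 members: { {}, {d}, {b,e}, {a,c,f}, {b,d,e}, {a,c,d,f}, {a,b,c,e,f}, S }.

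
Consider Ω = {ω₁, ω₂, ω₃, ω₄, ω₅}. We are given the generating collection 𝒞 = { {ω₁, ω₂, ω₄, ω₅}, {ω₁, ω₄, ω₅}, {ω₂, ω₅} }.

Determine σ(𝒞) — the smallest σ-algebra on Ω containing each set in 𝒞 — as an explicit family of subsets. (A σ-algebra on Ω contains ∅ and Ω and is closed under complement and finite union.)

Start: 𝒞 ∪ {∅, Ω} = { {}, {ω₂, ω₅}, {ω₁, ω₄, ω₅}, {ω₁, ω₂, ω₄, ω₅}, Ω }.
Step 1 (3 new):
  {ω₃}  = complement {ω₁, ω₂, ω₄, ω₅}
  {ω₂, ω₃}  = complement {ω₁, ω₄, ω₅}
  {ω₁, ω₃, ω₄}  = complement {ω₂, ω₅}
  — 8 sets.
Step 2 (3 new):
  {ω₂, ω₃, ω₅}  = {ω₃} ∪ {ω₂, ω₅}
  {ω₁, ω₂, ω₃, ω₄}  = {ω₁, ω₃, ω₄} ∪ {ω₂, ω₃}
  {ω₁, ω₃, ω₄, ω₅}  = {ω₁, ω₄, ω₅} ∪ {ω₃}
  — 11 sets.
Step 3 (3 new):
  {ω₂}  = complement {ω₁, ω₃, ω₄, ω₅}
  {ω₅}  = complement {ω₁, ω₂, ω₃, ω₄}
  {ω₁, ω₄}  = complement {ω₂, ω₃, ω₅}
  — 14 sets.
Step 4: 2 new —
  {ω₃, ω₅}  = {ω₃} ∪ {ω₅}
  {ω₁, ω₂, ω₄}  = {ω₁, ω₄} ∪ {ω₂}
  — 16 sets.
Step 5: already closed under ᶜ and ∪.

Hence σ(𝒞) has 16 members: { {}, {ω₂}, {ω₃}, {ω₅}, {ω₁, ω₄}, {ω₂, ω₃}, {ω₂, ω₅}, {ω₃, ω₅}, {ω₁, ω₂, ω₄}, {ω₁, ω₃, ω₄}, {ω₁, ω₄, ω₅}, {ω₂, ω₃, ω₅}, {ω₁, ω₂, ω₃, ω₄}, {ω₁, ω₂, ω₄, ω₅}, {ω₁, ω₃, ω₄, ω₅}, Ω }.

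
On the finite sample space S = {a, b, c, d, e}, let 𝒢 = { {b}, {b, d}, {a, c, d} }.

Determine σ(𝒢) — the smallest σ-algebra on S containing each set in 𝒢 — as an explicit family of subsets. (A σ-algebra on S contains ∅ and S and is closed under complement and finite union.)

Initial family (5 sets): { ∅, {b}, {b, d}, {a, c, d}, S }.
Round 1: 4 new —
  {b, e}  = {a, c, d}ᶜ
  {a, c, e}  = {b, d}ᶜ
  {a, b, c, d}  = {a, c, d} ∪ {b}
  {a, c, d, e}  = {b}ᶜ
  — 9 sets.
Round 2 (3 new):
  {e}  = {a, b, c, d}ᶜ
  {b, d, e}  = {b, e} ∪ {b, d}
  {a, b, c, e}  = {b, e} ∪ {a, c, e}
  — 12 sets.
Round 3: +2 →
  {d}  = {a, b, c, e}ᶜ
  {a, c}  = {b, d, e}ᶜ
  — 14 sets.
Round 4. New:
  {d, e}  = {d} ∪ {e}
  {a, b, c}  = {a, c} ∪ {b}
  — 16 sets.
Round 5: no new sets; the family is a σ-algebra.

σ(𝒢) = { ∅, {b}, {d}, {e}, {a, c}, {b, d}, {b, e}, {d, e}, {a, b, c}, {a, c, d}, {a, c, e}, {b, d, e}, {a, b, c, d}, {a, b, c, e}, {a, c, d, e}, S }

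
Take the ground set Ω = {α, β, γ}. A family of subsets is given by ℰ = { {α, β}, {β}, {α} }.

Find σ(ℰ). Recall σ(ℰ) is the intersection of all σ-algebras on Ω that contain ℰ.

|σ(ℰ)| = 8.  σ(ℰ) = { {}, {α}, {β}, {γ}, {α, β}, {α, γ}, {β, γ}, Ω }

Derivation:
Start: ℰ ∪ {∅, Ω} = { {}, {α}, {β}, {α, β}, Ω }.
Pass 1. New:
  {γ}  = ᶜ of {α, β}
  {α, γ}  = ᶜ of {β}
  {β, γ}  = ᶜ of {α}
  — 8 sets.
After Pass 2 the family is unchanged; done.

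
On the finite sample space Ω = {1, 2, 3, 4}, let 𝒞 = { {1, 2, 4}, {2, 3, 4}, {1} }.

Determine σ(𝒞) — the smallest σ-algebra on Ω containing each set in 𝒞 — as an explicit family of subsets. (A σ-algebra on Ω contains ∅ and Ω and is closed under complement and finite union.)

|σ(𝒞)| = 8.  σ(𝒞) = { {}, {1}, {3}, {1, 3}, {2, 4}, {1, 2, 4}, {2, 3, 4}, Ω }

Check:
Begin from { {}, {1}, {1, 2, 4}, {2, 3, 4}, Ω } (that is, 𝒞 plus ∅ and Ω).
Round 1: +1 →
  {3}  = complement {1, 2, 4}
  (now 6)
Round 2: 1 new —
  {1, 3}  = {3} ∪ {1}
  (now 7)
Round 3 adds 1:
  {2, 4}  = complement {1, 3}
  (now 8)
Round 4: stable.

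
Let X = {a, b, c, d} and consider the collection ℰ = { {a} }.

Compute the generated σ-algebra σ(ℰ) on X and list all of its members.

Seed the family with ℰ together with ∅ and X: { {}, {a}, X }.
Iteration 1. New:
  {b,c,d}  = ᶜ of {a}
  — 4 sets.
After Iteration 2 the family is unchanged; done.

Therefore σ(ℰ) = { {}, {a}, {b,c,d}, X } (|σ(ℰ)| = 4).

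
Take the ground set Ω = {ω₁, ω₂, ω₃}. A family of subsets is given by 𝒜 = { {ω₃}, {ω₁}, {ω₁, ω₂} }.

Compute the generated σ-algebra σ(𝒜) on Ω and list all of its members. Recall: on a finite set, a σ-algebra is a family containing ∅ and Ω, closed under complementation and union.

Answer: σ(𝒜) = { ∅, {ω₁}, {ω₂}, {ω₃}, {ω₁, ω₂}, {ω₁, ω₃}, {ω₂, ω₃}, Ω }

Check:
Seed the family with 𝒜 together with ∅ and Ω: { ∅, {ω₁}, {ω₃}, {ω₁, ω₂}, Ω }.
Round 1: +2 →
  {ω₁, ω₃}  = {ω₃} ∪ {ω₁}
  {ω₂, ω₃}  = Ω∖{ω₁}
  |family| = 7
Round 2: 1 new —
  {ω₂}  = Ω∖{ω₁, ω₃}
  |family| = 8
Round 3: closed — nothing new.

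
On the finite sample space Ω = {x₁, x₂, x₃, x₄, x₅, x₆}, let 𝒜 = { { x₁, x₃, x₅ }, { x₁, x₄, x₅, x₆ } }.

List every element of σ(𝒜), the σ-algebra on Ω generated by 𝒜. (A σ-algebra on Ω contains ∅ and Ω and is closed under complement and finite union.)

Take S₀ = 𝒜 ∪ {∅, Ω} = { {  }, { x₁, x₃, x₅ }, { x₁, x₄, x₅, x₆ }, Ω }.
Iteration 1: 3 new —
  { x₂, x₃ }  = complement { x₁, x₄, x₅, x₆ }
  { x₂, x₄, x₆ }  = complement { x₁, x₃, x₅ }
  { x₁, x₃, x₄, x₅, x₆ }  = { x₁, x₃, x₅ } ∪ { x₁, x₄, x₅, x₆ }
  (now 7)
Iteration 2: 4 new —
  { x₂ }  = complement { x₁, x₃, x₄, x₅, x₆ }
  { x₁, x₂, x₃, x₅ }  = { x₂, x₃ } ∪ { x₁, x₃, x₅ }
  { x₂, x₃, x₄, x₆ }  = { x₂, x₄, x₆ } ∪ { x₂, x₃ }
  { x₁, x₂, x₄, x₅, x₆ }  = { x₂, x₄, x₆ } ∪ { x₁, x₄, x₅, x₆ }
  (now 11)
Iteration 3: 3 new —
  { x₃ }  = complement { x₁, x₂, x₄, x₅, x₆ }
  { x₁, x₅ }  = complement { x₂, x₃, x₄, x₆ }
  { x₄, x₆ }  = complement { x₁, x₂, x₃, x₅ }
  (now 14)
Iteration 4 adds 2:
  { x₁, x₂, x₅ }  = { x₁, x₅ } ∪ { x₂ }
  { x₃, x₄, x₆ }  = { x₃ } ∪ { x₄, x₆ }
  (now 16)
Iteration 5: stable.

σ(𝒜) = { {  }, { x₂ }, { x₃ }, { x₁, x₅ }, { x₂, x₃ }, { x₄, x₆ }, { x₁, x₂, x₅ }, { x₁, x₃, x₅ }, { x₂, x₄, x₆ }, { x₃, x₄, x₆ }, { x₁, x₂, x₃, x₅ }, { x₁, x₄, x₅, x₆ }, { x₂, x₃, x₄, x₆ }, { x₁, x₂, x₄, x₅, x₆ }, { x₁, x₃, x₄, x₅, x₆ }, Ω }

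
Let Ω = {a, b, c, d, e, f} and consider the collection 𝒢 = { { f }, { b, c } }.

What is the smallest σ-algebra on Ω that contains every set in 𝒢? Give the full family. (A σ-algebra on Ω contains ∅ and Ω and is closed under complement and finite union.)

σ(𝒢) (8 sets): { ∅, { f }, { b, c }, { a, d, e }, { b, c, f }, { a, d, e, f }, { a, b, c, d, e }, Ω }

Derivation:
Start: 𝒢 ∪ {∅, Ω} = { ∅, { f }, { b, c }, Ω }.
Pass 1. New:
  { b, c, f }  = { b, c } ∪ { f }
  { a, d, e, f }  = complement { b, c }
  { a, b, c, d, e }  = complement { f }
Pass 2: +1 →
  { a, d, e }  = complement { b, c, f }
After Pass 3 the family is unchanged; done.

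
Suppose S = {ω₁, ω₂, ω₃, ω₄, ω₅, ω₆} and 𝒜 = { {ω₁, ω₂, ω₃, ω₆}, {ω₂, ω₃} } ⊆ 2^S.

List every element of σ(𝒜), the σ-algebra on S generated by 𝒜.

Answer: σ(𝒜) = { {}, {ω₁, ω₆}, {ω₂, ω₃}, {ω₄, ω₅}, {ω₁, ω₂, ω₃, ω₆}, {ω₁, ω₄, ω₅, ω₆}, {ω₂, ω₃, ω₄, ω₅}, S }

Trace:
Begin from { {}, {ω₂, ω₃}, {ω₁, ω₂, ω₃, ω₆}, S } (that is, 𝒜 plus ∅ and S).
Iteration 1: +2 →
  {ω₄, ω₅}  = S∖{ω₁, ω₂, ω₃, ω₆}
  {ω₁, ω₄, ω₅, ω₆}  = S∖{ω₂, ω₃}
  |family| = 6
Iteration 2: +1 →
  {ω₂, ω₃, ω₄, ω₅}  = {ω₄, ω₅} ∪ {ω₂, ω₃}
  |family| = 7
Iteration 3. New:
  {ω₁, ω₆}  = S∖{ω₂, ω₃, ω₄, ω₅}
  |family| = 8
After Iteration 4 the family is unchanged; done.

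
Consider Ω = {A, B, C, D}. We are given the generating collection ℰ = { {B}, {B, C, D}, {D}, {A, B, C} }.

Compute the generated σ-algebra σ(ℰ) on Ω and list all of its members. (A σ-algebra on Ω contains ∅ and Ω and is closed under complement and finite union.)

Take S₀ = ℰ ∪ {∅, Ω} = { {}, {B}, {D}, {A, B, C}, {B, C, D}, Ω }.
Round 1: +3 →
  {A}  = complement {B, C, D}
  {B, D}  = {D} ∪ {B}
  {A, C, D}  = complement {B}
Round 2 (4 new):
  {A, B}  = {B} ∪ {A}
  {A, C}  = complement {B, D}
  {A, D}  = {D} ∪ {A}
  {A, B, D}  = {B, D} ∪ {A}
Round 3: +3 →
  {C}  = complement {A, B, D}
  {B, C}  = complement {A, D}
  {C, D}  = complement {A, B}
Round 4: already closed under ᶜ and ∪.

σ(ℰ) = { {}, {A}, {B}, {C}, {D}, {A, B}, {A, C}, {A, D}, {B, C}, {B, D}, {C, D}, {A, B, C}, {A, B, D}, {A, C, D}, {B, C, D}, Ω }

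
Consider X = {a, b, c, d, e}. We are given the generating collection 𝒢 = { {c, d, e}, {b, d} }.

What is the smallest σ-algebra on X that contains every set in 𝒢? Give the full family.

Take S₀ = 𝒢 ∪ {∅, X} = { ∅, {b, d}, {c, d, e}, X }.
Step 1: +3 →
  {a, b}  = {c, d, e}ᶜ
  {a, c, e}  = {b, d}ᶜ
  {b, c, d, e}  = {c, d, e} ∪ {b, d}
  — 7 sets.
Step 2. New:
  {a}  = {b, c, d, e}ᶜ
  {a, b, d}  = {a, b} ∪ {b, d}
  {a, b, c, e}  = {a, b} ∪ {a, c, e}
  {a, c, d, e}  = {c, d, e} ∪ {a, c, e}
  — 11 sets.
Step 3 (3 new):
  {b}  = {a, c, d, e}ᶜ
  {d}  = {a, b, c, e}ᶜ
  {c, e}  = {a, b, d}ᶜ
  — 14 sets.
Step 4 (2 new):
  {a, d}  = {d} ∪ {a}
  {b, c, e}  = {c, e} ∪ {b}
  — 16 sets.
After Step 5 the family is unchanged; done.

Hence σ(𝒢) has 16 members: { ∅, {a}, {b}, {d}, {a, b}, {a, d}, {b, d}, {c, e}, {a, b, d}, {a, c, e}, {b, c, e}, {c, d, e}, {a, b, c, e}, {a, c, d, e}, {b, c, d, e}, X }.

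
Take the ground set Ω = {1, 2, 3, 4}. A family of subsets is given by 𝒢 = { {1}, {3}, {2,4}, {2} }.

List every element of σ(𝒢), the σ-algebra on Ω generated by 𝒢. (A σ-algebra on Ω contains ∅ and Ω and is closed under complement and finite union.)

σ(𝒢) = { ∅, {1}, {2}, {3}, {4}, {1,2}, {1,3}, {1,4}, {2,3}, {2,4}, {3,4}, {1,2,3}, {1,2,4}, {1,3,4}, {2,3,4}, Ω }

Working:
Start: 𝒢 ∪ {∅, Ω} = { ∅, {1}, {2}, {3}, {2,4}, Ω }.
Round 1: 6 new —
  {1,2}  = {2} ∪ {1}
  {1,3}  = complement {2,4}
  {2,3}  = {3} ∪ {2}
  {1,2,4}  = complement {3}
  {1,3,4}  = complement {2}
  {2,3,4}  = complement {1}
  [12 total]
Round 2: 3 new —
  {1,4}  = complement {2,3}
  {3,4}  = complement {1,2}
  {1,2,3}  = {1,2} ∪ {3}
  [15 total]
Round 3. New:
  {4}  = complement {1,2,3}
  [16 total]
After Round 4 the family is unchanged; done.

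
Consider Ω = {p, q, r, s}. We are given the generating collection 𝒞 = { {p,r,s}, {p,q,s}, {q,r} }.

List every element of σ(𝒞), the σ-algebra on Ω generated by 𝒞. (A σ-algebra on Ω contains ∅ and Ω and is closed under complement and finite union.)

σ(𝒞) = { ∅, {q}, {r}, {p,s}, {q,r}, {p,q,s}, {p,r,s}, Ω }

Working:
Seed the family with 𝒞 together with ∅ and Ω: { ∅, {q,r}, {p,q,s}, {p,r,s}, Ω }.
Step 1 adds 3:
  {q}  = Ω∖{p,r,s}
  {r}  = Ω∖{p,q,s}
  {p,s}  = Ω∖{q,r}
  |family| = 8
Step 2: closed — nothing new.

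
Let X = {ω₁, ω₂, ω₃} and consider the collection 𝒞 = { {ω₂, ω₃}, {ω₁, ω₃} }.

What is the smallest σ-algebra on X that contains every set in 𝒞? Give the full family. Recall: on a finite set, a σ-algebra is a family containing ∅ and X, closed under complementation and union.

Initial family (4 sets): { {}, {ω₁, ω₃}, {ω₂, ω₃}, X }.
Pass 1 (2 new):
  {ω₁}  = X∖{ω₂, ω₃}
  {ω₂}  = X∖{ω₁, ω₃}
  |family| = 6
Pass 2 (1 new):
  {ω₁, ω₂}  = {ω₂} ∪ {ω₁}
  |family| = 7
Pass 3 (1 new):
  {ω₃}  = X∖{ω₁, ω₂}
  |family| = 8
Pass 4: stable.

Hence σ(𝒞) has 8 members: { {}, {ω₁}, {ω₂}, {ω₃}, {ω₁, ω₂}, {ω₁, ω₃}, {ω₂, ω₃}, X }.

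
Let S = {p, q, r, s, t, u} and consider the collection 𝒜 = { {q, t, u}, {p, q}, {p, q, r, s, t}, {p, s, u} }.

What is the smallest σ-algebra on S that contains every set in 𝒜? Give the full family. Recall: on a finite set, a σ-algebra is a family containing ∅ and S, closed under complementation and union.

Take S₀ = 𝒜 ∪ {∅, S} = { ∅, {p, q}, {p, s, u}, {q, t, u}, {p, q, r, s, t}, S }.
Step 1: 7 new —
  {u}  = S∖{p, q, r, s, t}
  {p, r, s}  = S∖{q, t, u}
  {q, r, t}  = S∖{p, s, u}
  {p, q, s, u}  = {p, q} ∪ {p, s, u}
  {p, q, t, u}  = {p, q} ∪ {q, t, u}
  {r, s, t, u}  = S∖{p, q}
  {p, q, s, t, u}  = {q, t, u} ∪ {p, s, u}
  — 13 sets.
Step 2: +12 →
  {r}  = S∖{p, q, s, t, u}
  {r, s}  = S∖{p, q, t, u}
  {r, t}  = S∖{p, q, s, u}
  {p, q, u}  = {p, q} ∪ {u}
  {p, q, r, s}  = {p, q} ∪ {p, r, s}
  {p, q, r, t}  = {p, q} ∪ {q, r, t}
  {p, r, s, u}  = {p, s, u} ∪ {p, r, s}
  {q, r, t, u}  = {q, t, u} ∪ {q, r, t}
  {p, q, r, s, u}  = {p, q, s, u} ∪ {p, r, s}
  {p, q, r, t, u}  = {q, r, t} ∪ {p, q, t, u}
  {p, r, s, t, u}  = {r, s, t, u} ∪ {p, s, u}
  {q, r, s, t, u}  = {r, s, t, u} ∪ {q, t, u}
  — 25 sets.
Step 3: 16 new —
  {p}  = S∖{q, r, s, t, u}
  {q}  = S∖{p, r, s, t, u}
  {s}  = S∖{p, q, r, t, u}
  {t}  = S∖{p, q, r, s, u}
  {p, s}  = S∖{q, r, t, u}
  {q, t}  = S∖{p, r, s, u}
  {r, u}  = {u} ∪ {r}
  {s, u}  = S∖{p, q, r, t}
  {t, u}  = S∖{p, q, r, s}
  {p, q, r}  = {p, q} ∪ {r}
  {r, s, t}  = S∖{p, q, u}
  {r, s, u}  = {r, s} ∪ {u}
  {r, t, u}  = {r, t} ∪ {u}
  {p, q, r, u}  = {r} ∪ {p, q, u}
  {p, r, s, t}  = {p, r, s} ∪ {r, t}
  {q, r, s, t}  = {r, s} ∪ {q, r, t}
  — 41 sets.
Step 4 adds 23:
  {p, r}  = {r} ∪ {p}
  {p, t}  = {p} ∪ {t}
  {p, u}  = S∖{q, r, s, t}
  {q, r}  = {q} ∪ {r}
  {q, s}  = {q} ∪ {s}
  {q, u}  = S∖{p, r, s, t}
  {s, t}  = S∖{p, q, r, u}
  {p, q, s}  = S∖{r, t, u}
  {p, q, t}  = S∖{r, s, u}
  {p, r, t}  = {r, t} ∪ {p}
  {p, r, u}  = {r, u} ∪ {p}
  {p, s, t}  = {p, s} ∪ {t}
  {p, t, u}  = {p} ∪ {t, u}
  {q, r, s}  = {r, s} ∪ {q}
  {q, r, u}  = {q} ∪ {r, u}
  {q, s, t}  = {s} ∪ {q, t}
  {q, s, u}  = {q} ∪ {s, u}
  {s, t, u}  = S∖{p, q, r}
  {p, q, s, t}  = S∖{r, u}
  {p, r, t, u}  = {p} ∪ {r, t, u}
  {p, s, t, u}  = {t, u} ∪ {p, s, u}
  {q, r, s, u}  = {q} ∪ {r, s, u}
  {q, s, t, u}  = {s} ∪ {q, t, u}
  — 64 sets.
Step 5: no new sets; the family is a σ-algebra.

|σ(𝒜)| = 64.  σ(𝒜) = { ∅, {p}, {q}, {r}, {s}, {t}, {u}, {p, q}, {p, r}, {p, s}, {p, t}, {p, u}, {q, r}, {q, s}, {q, t}, {q, u}, {r, s}, {r, t}, {r, u}, {s, t}, {s, u}, {t, u}, {p, q, r}, {p, q, s}, {p, q, t}, {p, q, u}, {p, r, s}, {p, r, t}, {p, r, u}, {p, s, t}, {p, s, u}, {p, t, u}, {q, r, s}, {q, r, t}, {q, r, u}, {q, s, t}, {q, s, u}, {q, t, u}, {r, s, t}, {r, s, u}, {r, t, u}, {s, t, u}, {p, q, r, s}, {p, q, r, t}, {p, q, r, u}, {p, q, s, t}, {p, q, s, u}, {p, q, t, u}, {p, r, s, t}, {p, r, s, u}, {p, r, t, u}, {p, s, t, u}, {q, r, s, t}, {q, r, s, u}, {q, r, t, u}, {q, s, t, u}, {r, s, t, u}, {p, q, r, s, t}, {p, q, r, s, u}, {p, q, r, t, u}, {p, q, s, t, u}, {p, r, s, t, u}, {q, r, s, t, u}, S }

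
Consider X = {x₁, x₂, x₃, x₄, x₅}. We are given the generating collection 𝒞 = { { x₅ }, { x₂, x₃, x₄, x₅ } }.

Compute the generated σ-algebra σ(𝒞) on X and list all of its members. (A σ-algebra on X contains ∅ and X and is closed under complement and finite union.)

Seed the family with 𝒞 together with ∅ and X: { ∅, { x₅ }, { x₂, x₃, x₄, x₅ }, X }.
Round 1 adds 2:
  { x₁ }  = X∖{ x₂, x₃, x₄, x₅ }
  { x₁, x₂, x₃, x₄ }  = X∖{ x₅ }
  (now 6)
Round 2: +1 →
  { x₁, x₅ }  = { x₅ } ∪ { x₁ }
  (now 7)
Round 3: +1 →
  { x₂, x₃, x₄ }  = X∖{ x₁, x₅ }
  (now 8)
Round 4 adds nothing — fixpoint reached.

|σ(𝒞)| = 8.  σ(𝒞) = { ∅, { x₁ }, { x₅ }, { x₁, x₅ }, { x₂, x₃, x₄ }, { x₁, x₂, x₃, x₄ }, { x₂, x₃, x₄, x₅ }, X }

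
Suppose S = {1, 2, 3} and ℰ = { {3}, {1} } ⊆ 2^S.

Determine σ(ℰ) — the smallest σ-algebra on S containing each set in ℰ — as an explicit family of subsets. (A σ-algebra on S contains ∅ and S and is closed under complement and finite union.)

Start: ℰ ∪ {∅, S} = { ∅, {1}, {3}, S }.
Step 1: 3 new —
  {1, 2}  = complement {3}
  {1, 3}  = {3} ∪ {1}
  {2, 3}  = complement {1}
  [7 total]
Step 2: +1 →
  {2}  = complement {1, 3}
  [8 total]
Step 3: already closed under ᶜ and ∪.

|σ(ℰ)| = 8.  σ(ℰ) = { ∅, {1}, {2}, {3}, {1, 2}, {1, 3}, {2, 3}, S }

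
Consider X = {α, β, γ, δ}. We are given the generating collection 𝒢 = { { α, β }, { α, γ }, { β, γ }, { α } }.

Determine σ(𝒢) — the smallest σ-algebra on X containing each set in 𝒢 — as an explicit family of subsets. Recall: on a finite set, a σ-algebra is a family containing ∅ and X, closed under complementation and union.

Start: 𝒢 ∪ {∅, X} = { {}, { α }, { α, β }, { α, γ }, { β, γ }, X }.
Round 1: 5 new —
  { α, δ }  = X∖{ β, γ }
  { β, δ }  = X∖{ α, γ }
  { γ, δ }  = X∖{ α, β }
  { α, β, γ }  = { β, γ } ∪ { α, β }
  { β, γ, δ }  = X∖{ α }
  — 11 sets.
Round 2 (3 new):
  { δ }  = X∖{ α, β, γ }
  { α, β, δ }  = { α, β } ∪ { α, δ }
  { α, γ, δ }  = { γ, δ } ∪ { α, δ }
  — 14 sets.
Round 3: 2 new —
  { β }  = X∖{ α, γ, δ }
  { γ }  = X∖{ α, β, δ }
  — 16 sets.
Round 4: stable.

|σ(𝒢)| = 16.  σ(𝒢) = { {}, { α }, { β }, { γ }, { δ }, { α, β }, { α, γ }, { α, δ }, { β, γ }, { β, δ }, { γ, δ }, { α, β, γ }, { α, β, δ }, { α, γ, δ }, { β, γ, δ }, X }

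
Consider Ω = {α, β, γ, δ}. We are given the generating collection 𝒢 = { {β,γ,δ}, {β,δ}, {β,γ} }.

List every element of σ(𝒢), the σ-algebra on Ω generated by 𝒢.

σ(𝒢) = { {}, {α}, {β}, {γ}, {δ}, {α,β}, {α,γ}, {α,δ}, {β,γ}, {β,δ}, {γ,δ}, {α,β,γ}, {α,β,δ}, {α,γ,δ}, {β,γ,δ}, Ω }

Derivation:
Begin from { {}, {β,γ}, {β,δ}, {β,γ,δ}, Ω } (that is, 𝒢 plus ∅ and Ω).
Step 1: 3 new —
  {α}  = Ω∖{β,γ,δ}
  {α,γ}  = Ω∖{β,δ}
  {α,δ}  = Ω∖{β,γ}
Step 2. New:
  {α,β,γ}  = {β,γ} ∪ {α,γ}
  {α,β,δ}  = {α,δ} ∪ {β,δ}
  {α,γ,δ}  = {α,δ} ∪ {α,γ}
Step 3 (3 new):
  {β}  = Ω∖{α,γ,δ}
  {γ}  = Ω∖{α,β,δ}
  {δ}  = Ω∖{α,β,γ}
Step 4 adds 2:
  {α,β}  = {β} ∪ {α}
  {γ,δ}  = {γ} ∪ {δ}
After Step 5 the family is unchanged; done.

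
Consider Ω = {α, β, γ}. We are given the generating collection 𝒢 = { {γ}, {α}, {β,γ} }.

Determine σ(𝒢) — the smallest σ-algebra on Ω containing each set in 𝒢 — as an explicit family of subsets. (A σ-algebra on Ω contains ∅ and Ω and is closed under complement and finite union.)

Answer: σ(𝒢) = { {}, {α}, {β}, {γ}, {α,β}, {α,γ}, {β,γ}, Ω }

Check:
Initial family (5 sets): { {}, {α}, {γ}, {β,γ}, Ω }.
Step 1 (2 new):
  {α,β}  = complement {γ}
  {α,γ}  = {γ} ∪ {α}
  |family| = 7
Step 2 adds 1:
  {β}  = complement {α,γ}
  |family| = 8
Step 3 adds nothing — fixpoint reached.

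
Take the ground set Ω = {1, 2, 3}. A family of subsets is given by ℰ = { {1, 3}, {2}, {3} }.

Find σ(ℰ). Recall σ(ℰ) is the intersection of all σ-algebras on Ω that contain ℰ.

Answer: σ(ℰ) = { {}, {1}, {2}, {3}, {1, 2}, {1, 3}, {2, 3}, Ω }

Check:
Begin from { {}, {2}, {3}, {1, 3}, Ω } (that is, ℰ plus ∅ and Ω).
Step 1. New:
  {1, 2}  = {3}ᶜ
  {2, 3}  = {3} ∪ {2}
  (now 7)
Step 2: 1 new —
  {1}  = {2, 3}ᶜ
  (now 8)
Step 3: stable.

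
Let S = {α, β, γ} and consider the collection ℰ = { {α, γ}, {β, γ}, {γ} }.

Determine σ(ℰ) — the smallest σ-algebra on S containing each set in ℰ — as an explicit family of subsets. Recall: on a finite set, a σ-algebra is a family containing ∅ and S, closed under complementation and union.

Take S₀ = ℰ ∪ {∅, S} = { ∅, {γ}, {α, γ}, {β, γ}, S }.
Step 1 (3 new):
  {α}  = ᶜ of {β, γ}
  {β}  = ᶜ of {α, γ}
  {α, β}  = ᶜ of {γ}
Step 2: already closed under ᶜ and ∪.

Therefore σ(ℰ) = { ∅, {α}, {β}, {γ}, {α, β}, {α, γ}, {β, γ}, S } (|σ(ℰ)| = 8).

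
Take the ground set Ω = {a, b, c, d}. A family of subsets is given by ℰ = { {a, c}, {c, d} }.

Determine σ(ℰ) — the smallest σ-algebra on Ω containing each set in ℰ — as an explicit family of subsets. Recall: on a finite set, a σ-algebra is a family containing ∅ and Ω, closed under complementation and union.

Take S₀ = ℰ ∪ {∅, Ω} = { ∅, {a, c}, {c, d}, Ω }.
Round 1 (3 new):
  {a, b}  = {c, d}ᶜ
  {b, d}  = {a, c}ᶜ
  {a, c, d}  = {a, c} ∪ {c, d}
  (now 7)
Round 2 (4 new):
  {b}  = {a, c, d}ᶜ
  {a, b, c}  = {a, b} ∪ {a, c}
  {a, b, d}  = {a, b} ∪ {b, d}
  {b, c, d}  = {c, d} ∪ {b, d}
  (now 11)
Round 3. New:
  {a}  = {b, c, d}ᶜ
  {c}  = {a, b, d}ᶜ
  {d}  = {a, b, c}ᶜ
  (now 14)
Round 4 (2 new):
  {a, d}  = {d} ∪ {a}
  {b, c}  = {c} ∪ {b}
  (now 16)
Round 5: closed — nothing new.

|σ(ℰ)| = 16.  σ(ℰ) = { ∅, {a}, {b}, {c}, {d}, {a, b}, {a, c}, {a, d}, {b, c}, {b, d}, {c, d}, {a, b, c}, {a, b, d}, {a, c, d}, {b, c, d}, Ω }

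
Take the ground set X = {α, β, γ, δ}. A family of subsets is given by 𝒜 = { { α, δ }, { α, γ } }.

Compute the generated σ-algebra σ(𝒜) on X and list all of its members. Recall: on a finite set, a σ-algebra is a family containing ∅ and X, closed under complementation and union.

Initial family (4 sets): { {}, { α, γ }, { α, δ }, X }.
Step 1: 3 new —
  { β, γ }  = { α, δ }ᶜ
  { β, δ }  = { α, γ }ᶜ
  { α, γ, δ }  = { α, γ } ∪ { α, δ }
  |family| = 7
Step 2. New:
  { β }  = { α, γ, δ }ᶜ
  { α, β, γ }  = { β, γ } ∪ { α, γ }
  { α, β, δ }  = { α, δ } ∪ { β, δ }
  { β, γ, δ }  = { β, γ } ∪ { β, δ }
  |family| = 11
Step 3 (3 new):
  { α }  = { β, γ, δ }ᶜ
  { γ }  = { α, β, δ }ᶜ
  { δ }  = { α, β, γ }ᶜ
  |family| = 14
Step 4: +2 →
  { α, β }  = { β } ∪ { α }
  { γ, δ }  = { γ } ∪ { δ }
  |family| = 16
Step 5: already closed under ᶜ and ∪.

Hence σ(𝒜) has 16 members: { {}, { α }, { β }, { γ }, { δ }, { α, β }, { α, γ }, { α, δ }, { β, γ }, { β, δ }, { γ, δ }, { α, β, γ }, { α, β, δ }, { α, γ, δ }, { β, γ, δ }, X }.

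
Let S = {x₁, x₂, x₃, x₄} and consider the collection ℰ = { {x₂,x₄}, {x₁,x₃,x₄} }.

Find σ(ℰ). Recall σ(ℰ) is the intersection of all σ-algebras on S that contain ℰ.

Initial family (4 sets): { ∅, {x₂,x₄}, {x₁,x₃,x₄}, S }.
Round 1: +2 →
  {x₂}  = complement {x₁,x₃,x₄}
  {x₁,x₃}  = complement {x₂,x₄}
  [6 total]
Round 2 adds 1:
  {x₁,x₂,x₃}  = {x₁,x₃} ∪ {x₂}
  [7 total]
Round 3. New:
  {x₄}  = complement {x₁,x₂,x₃}
  [8 total]
Round 4 adds nothing — fixpoint reached.

Hence σ(ℰ) has 8 members: { ∅, {x₂}, {x₄}, {x₁,x₃}, {x₂,x₄}, {x₁,x₂,x₃}, {x₁,x₃,x₄}, S }.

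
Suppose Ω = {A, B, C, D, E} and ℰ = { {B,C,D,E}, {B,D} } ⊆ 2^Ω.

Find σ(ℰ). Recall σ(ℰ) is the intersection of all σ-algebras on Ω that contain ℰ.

Start: ℰ ∪ {∅, Ω} = { ∅, {B,D}, {B,C,D,E}, Ω }.
Round 1. New:
  {A}  = complement {B,C,D,E}
  {A,C,E}  = complement {B,D}
  — 6 sets.
Round 2 (1 new):
  {A,B,D}  = {B,D} ∪ {A}
  — 7 sets.
Round 3: +1 →
  {C,E}  = complement {A,B,D}
  — 8 sets.
Round 4: closed — nothing new.

Therefore σ(ℰ) = { ∅, {A}, {B,D}, {C,E}, {A,B,D}, {A,C,E}, {B,C,D,E}, Ω } (|σ(ℰ)| = 8).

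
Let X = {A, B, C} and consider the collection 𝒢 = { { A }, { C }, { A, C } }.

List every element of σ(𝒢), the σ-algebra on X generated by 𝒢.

Begin from { {}, { A }, { C }, { A, C }, X } (that is, 𝒢 plus ∅ and X).
Round 1 adds 3:
  { B }  = ᶜ of { A, C }
  { A, B }  = ᶜ of { C }
  { B, C }  = ᶜ of { A }
Round 2: already closed under ᶜ and ∪.

Therefore σ(𝒢) = { {}, { A }, { B }, { C }, { A, B }, { A, C }, { B, C }, X } (|σ(𝒢)| = 8).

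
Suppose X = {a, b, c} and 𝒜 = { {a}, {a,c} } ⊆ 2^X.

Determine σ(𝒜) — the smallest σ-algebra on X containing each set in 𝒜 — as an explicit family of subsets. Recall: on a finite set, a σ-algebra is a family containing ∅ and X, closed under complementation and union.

Begin from { ∅, {a}, {a,c}, X } (that is, 𝒜 plus ∅ and X).
Iteration 1: +2 →
  {b}  = ᶜ of {a,c}
  {b,c}  = ᶜ of {a}
Iteration 2: 1 new —
  {a,b}  = {b} ∪ {a}
Iteration 3 (1 new):
  {c}  = ᶜ of {a,b}
After Iteration 4 the family is unchanged; done.

σ(𝒜) = { ∅, {a}, {b}, {c}, {a,b}, {a,c}, {b,c}, X }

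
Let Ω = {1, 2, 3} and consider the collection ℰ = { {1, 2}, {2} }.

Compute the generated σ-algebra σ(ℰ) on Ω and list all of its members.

Begin from { ∅, {2}, {1, 2}, Ω } (that is, ℰ plus ∅ and Ω).
Round 1: 2 new —
  {3}  = Ω∖{1, 2}
  {1, 3}  = Ω∖{2}
  [6 total]
Round 2: 1 new —
  {2, 3}  = {3} ∪ {2}
  [7 total]
Round 3. New:
  {1}  = Ω∖{2, 3}
  [8 total]
Round 4: stable.

σ(ℰ) = { ∅, {1}, {2}, {3}, {1, 2}, {1, 3}, {2, 3}, Ω }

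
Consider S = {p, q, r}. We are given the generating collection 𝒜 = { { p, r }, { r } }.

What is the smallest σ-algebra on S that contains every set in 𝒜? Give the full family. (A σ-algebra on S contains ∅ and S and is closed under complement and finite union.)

Take S₀ = 𝒜 ∪ {∅, S} = { {  }, { r }, { p, r }, S }.
Round 1: 2 new —
  { q }  = { p, r }ᶜ
  { p, q }  = { r }ᶜ
  (now 6)
Round 2: +1 →
  { q, r }  = { r } ∪ { q }
  (now 7)
Round 3: 1 new —
  { p }  = { q, r }ᶜ
  (now 8)
Round 4: already closed under ᶜ and ∪.

Hence σ(𝒜) has 8 members: { {  }, { p }, { q }, { r }, { p, q }, { p, r }, { q, r }, S }.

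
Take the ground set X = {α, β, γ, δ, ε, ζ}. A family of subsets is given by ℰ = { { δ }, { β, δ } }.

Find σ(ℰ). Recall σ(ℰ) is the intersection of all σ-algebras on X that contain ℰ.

Initial family (4 sets): { ∅, { δ }, { β, δ }, X }.
Iteration 1: +2 →
  { α, γ, ε, ζ }  = ᶜ of { β, δ }
  { α, β, γ, ε, ζ }  = ᶜ of { δ }
  — 6 sets.
Iteration 2 adds 1:
  { α, γ, δ, ε, ζ }  = { α, γ, ε, ζ } ∪ { δ }
  — 7 sets.
Iteration 3 (1 new):
  { β }  = ᶜ of { α, γ, δ, ε, ζ }
  — 8 sets.
Iteration 4: already closed under ᶜ and ∪.

Therefore σ(ℰ) = { ∅, { β }, { δ }, { β, δ }, { α, γ, ε, ζ }, { α, β, γ, ε, ζ }, { α, γ, δ, ε, ζ }, X } (|σ(ℰ)| = 8).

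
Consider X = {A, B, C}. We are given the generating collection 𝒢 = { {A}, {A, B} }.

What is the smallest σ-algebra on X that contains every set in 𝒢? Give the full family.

|σ(𝒢)| = 8.  σ(𝒢) = { ∅, {A}, {B}, {C}, {A, B}, {A, C}, {B, C}, X }

Trace:
Initial family (4 sets): { ∅, {A}, {A, B}, X }.
Round 1: +2 →
  {C}  = X∖{A, B}
  {B, C}  = X∖{A}
  |family| = 6
Round 2 adds 1:
  {A, C}  = {C} ∪ {A}
  |family| = 7
Round 3. New:
  {B}  = X∖{A, C}
  |family| = 8
Round 4: no new sets; the family is a σ-algebra.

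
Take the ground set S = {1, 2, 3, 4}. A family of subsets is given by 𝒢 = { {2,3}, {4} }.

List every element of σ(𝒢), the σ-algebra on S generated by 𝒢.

Begin from { {}, {4}, {2,3}, S } (that is, 𝒢 plus ∅ and S).
Round 1 (3 new):
  {1,4}  = ᶜ of {2,3}
  {1,2,3}  = ᶜ of {4}
  {2,3,4}  = {4} ∪ {2,3}
  [7 total]
Round 2: 1 new —
  {1}  = ᶜ of {2,3,4}
  [8 total]
Round 3: no new sets; the family is a σ-algebra.

|σ(𝒢)| = 8.  σ(𝒢) = { {}, {1}, {4}, {1,4}, {2,3}, {1,2,3}, {2,3,4}, S }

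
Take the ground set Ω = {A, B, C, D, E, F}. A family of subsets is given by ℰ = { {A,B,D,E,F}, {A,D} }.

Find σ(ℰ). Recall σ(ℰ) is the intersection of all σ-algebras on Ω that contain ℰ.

Take S₀ = ℰ ∪ {∅, Ω} = { {}, {A,D}, {A,B,D,E,F}, Ω }.
Round 1: +2 →
  {C}  = complement {A,B,D,E,F}
  {B,C,E,F}  = complement {A,D}
Round 2 adds 1:
  {A,C,D}  = {C} ∪ {A,D}
Round 3 adds 1:
  {B,E,F}  = complement {A,C,D}
Round 4: stable.

σ(ℰ) = { {}, {C}, {A,D}, {A,C,D}, {B,E,F}, {B,C,E,F}, {A,B,D,E,F}, Ω }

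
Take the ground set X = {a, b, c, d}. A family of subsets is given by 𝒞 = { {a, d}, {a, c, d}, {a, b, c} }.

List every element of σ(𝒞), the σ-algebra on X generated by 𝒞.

Answer: σ(𝒞) = { {}, {a}, {b}, {c}, {d}, {a, b}, {a, c}, {a, d}, {b, c}, {b, d}, {c, d}, {a, b, c}, {a, b, d}, {a, c, d}, {b, c, d}, X }

Check:
Begin from { {}, {a, d}, {a, b, c}, {a, c, d}, X } (that is, 𝒞 plus ∅ and X).
Round 1: 3 new —
  {b}  = complement {a, c, d}
  {d}  = complement {a, b, c}
  {b, c}  = complement {a, d}
Round 2. New:
  {b, d}  = {d} ∪ {b}
  {a, b, d}  = {b} ∪ {a, d}
  {b, c, d}  = {d} ∪ {b, c}
Round 3 adds 3:
  {a}  = complement {b, c, d}
  {c}  = complement {a, b, d}
  {a, c}  = complement {b, d}
Round 4. New:
  {a, b}  = {b} ∪ {a}
  {c, d}  = {c} ∪ {d}
Round 5: closed — nothing new.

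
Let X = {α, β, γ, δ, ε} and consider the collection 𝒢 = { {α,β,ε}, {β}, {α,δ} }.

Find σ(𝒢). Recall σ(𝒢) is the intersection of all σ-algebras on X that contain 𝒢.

σ(𝒢) (32 sets): { {}, {α}, {β}, {γ}, {δ}, {ε}, {α,β}, {α,γ}, {α,δ}, {α,ε}, {β,γ}, {β,δ}, {β,ε}, {γ,δ}, {γ,ε}, {δ,ε}, {α,β,γ}, {α,β,δ}, {α,β,ε}, {α,γ,δ}, {α,γ,ε}, {α,δ,ε}, {β,γ,δ}, {β,γ,ε}, {β,δ,ε}, {γ,δ,ε}, {α,β,γ,δ}, {α,β,γ,ε}, {α,β,δ,ε}, {α,γ,δ,ε}, {β,γ,δ,ε}, X }

Working:
Seed the family with 𝒢 together with ∅ and X: { {}, {β}, {α,δ}, {α,β,ε}, X }.
Step 1 (5 new):
  {γ,δ}  = X∖{α,β,ε}
  {α,β,δ}  = {α,δ} ∪ {β}
  {β,γ,ε}  = X∖{α,δ}
  {α,β,δ,ε}  = {α,β,ε} ∪ {α,δ}
  {α,γ,δ,ε}  = X∖{β}
  |family| = 10
Step 2 adds 7:
  {γ}  = X∖{α,β,δ,ε}
  {γ,ε}  = X∖{α,β,δ}
  {α,γ,δ}  = {γ,δ} ∪ {α,δ}
  {β,γ,δ}  = {γ,δ} ∪ {β}
  {α,β,γ,δ}  = {γ,δ} ∪ {α,β,δ}
  {α,β,γ,ε}  = {α,β,ε} ∪ {β,γ,ε}
  {β,γ,δ,ε}  = {γ,δ} ∪ {β,γ,ε}
  |family| = 17
Step 3 adds 7:
  {α}  = X∖{β,γ,δ,ε}
  {δ}  = X∖{α,β,γ,ε}
  {ε}  = X∖{α,β,γ,δ}
  {α,ε}  = X∖{β,γ,δ}
  {β,γ}  = {γ} ∪ {β}
  {β,ε}  = X∖{α,γ,δ}
  {γ,δ,ε}  = {γ,δ} ∪ {γ,ε}
  |family| = 24
Step 4: 8 new —
  {α,β}  = X∖{γ,δ,ε}
  {α,γ}  = {γ} ∪ {α}
  {β,δ}  = {β} ∪ {δ}
  {δ,ε}  = {ε} ∪ {δ}
  {α,β,γ}  = {β,γ} ∪ {α}
  {α,γ,ε}  = {γ} ∪ {α,ε}
  {α,δ,ε}  = X∖{β,γ}
  {β,δ,ε}  = {β,ε} ∪ {δ}
  |family| = 32
Step 5: stable.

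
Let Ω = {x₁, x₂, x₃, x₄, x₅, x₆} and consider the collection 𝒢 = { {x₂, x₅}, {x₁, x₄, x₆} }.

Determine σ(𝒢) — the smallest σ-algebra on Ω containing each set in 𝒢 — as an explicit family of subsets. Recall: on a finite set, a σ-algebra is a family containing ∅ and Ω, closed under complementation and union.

Start: 𝒢 ∪ {∅, Ω} = { {}, {x₂, x₅}, {x₁, x₄, x₆}, Ω }.
Round 1: +3 →
  {x₂, x₃, x₅}  = {x₁, x₄, x₆}ᶜ
  {x₁, x₃, x₄, x₆}  = {x₂, x₅}ᶜ
  {x₁, x₂, x₄, x₅, x₆}  = {x₂, x₅} ∪ {x₁, x₄, x₆}
  (now 7)
Round 2: +1 →
  {x₃}  = {x₁, x₂, x₄, x₅, x₆}ᶜ
  (now 8)
Round 3: closed — nothing new.

Therefore σ(𝒢) = { {}, {x₃}, {x₂, x₅}, {x₁, x₄, x₆}, {x₂, x₃, x₅}, {x₁, x₃, x₄, x₆}, {x₁, x₂, x₄, x₅, x₆}, Ω } (|σ(𝒢)| = 8).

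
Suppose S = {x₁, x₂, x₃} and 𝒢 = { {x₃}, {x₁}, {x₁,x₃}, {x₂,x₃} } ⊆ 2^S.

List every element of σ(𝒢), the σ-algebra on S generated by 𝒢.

Take S₀ = 𝒢 ∪ {∅, S} = { ∅, {x₁}, {x₃}, {x₁,x₃}, {x₂,x₃}, S }.
Iteration 1 (2 new):
  {x₂}  = ᶜ of {x₁,x₃}
  {x₁,x₂}  = ᶜ of {x₃}
  (now 8)
Iteration 2: already closed under ᶜ and ∪.

σ(𝒢) = { ∅, {x₁}, {x₂}, {x₃}, {x₁,x₂}, {x₁,x₃}, {x₂,x₃}, S }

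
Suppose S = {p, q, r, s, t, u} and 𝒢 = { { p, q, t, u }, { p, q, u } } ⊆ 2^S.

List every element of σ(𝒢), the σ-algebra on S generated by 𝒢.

Initial family (4 sets): { {}, { p, q, u }, { p, q, t, u }, S }.
Iteration 1. New:
  { r, s }  = { p, q, t, u }ᶜ
  { r, s, t }  = { p, q, u }ᶜ
  [6 total]
Iteration 2: 1 new —
  { p, q, r, s, u }  = { r, s } ∪ { p, q, u }
  [7 total]
Iteration 3 (1 new):
  { t }  = { p, q, r, s, u }ᶜ
  [8 total]
Iteration 4: already closed under ᶜ and ∪.

σ(𝒢) = { {}, { t }, { r, s }, { p, q, u }, { r, s, t }, { p, q, t, u }, { p, q, r, s, u }, S }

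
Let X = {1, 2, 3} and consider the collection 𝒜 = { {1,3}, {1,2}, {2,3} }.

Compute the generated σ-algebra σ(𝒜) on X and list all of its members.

|σ(𝒜)| = 8.  σ(𝒜) = { {}, {1}, {2}, {3}, {1,2}, {1,3}, {2,3}, X }

Working:
Initial family (5 sets): { {}, {1,2}, {1,3}, {2,3}, X }.
Round 1: +3 →
  {1}  = ᶜ of {2,3}
  {2}  = ᶜ of {1,3}
  {3}  = ᶜ of {1,2}
  (now 8)
Round 2 adds nothing — fixpoint reached.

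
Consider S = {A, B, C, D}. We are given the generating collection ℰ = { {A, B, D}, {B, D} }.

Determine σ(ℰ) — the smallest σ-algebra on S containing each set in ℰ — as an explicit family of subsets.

Begin from { {}, {B, D}, {A, B, D}, S } (that is, ℰ plus ∅ and S).
Pass 1: 2 new —
  {C}  = S∖{A, B, D}
  {A, C}  = S∖{B, D}
Pass 2. New:
  {B, C, D}  = {C} ∪ {B, D}
Pass 3. New:
  {A}  = S∖{B, C, D}
Pass 4: no new sets; the family is a σ-algebra.

σ(ℰ) = { {}, {A}, {C}, {A, C}, {B, D}, {A, B, D}, {B, C, D}, S }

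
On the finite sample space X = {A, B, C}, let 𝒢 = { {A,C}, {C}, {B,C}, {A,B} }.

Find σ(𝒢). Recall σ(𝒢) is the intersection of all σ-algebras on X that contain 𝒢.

Seed the family with 𝒢 together with ∅ and X: { {}, {C}, {A,B}, {A,C}, {B,C}, X }.
Iteration 1: 2 new —
  {A}  = complement {B,C}
  {B}  = complement {A,C}
  [8 total]
Iteration 2: stable.

σ(𝒢) = { {}, {A}, {B}, {C}, {A,B}, {A,C}, {B,C}, X }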